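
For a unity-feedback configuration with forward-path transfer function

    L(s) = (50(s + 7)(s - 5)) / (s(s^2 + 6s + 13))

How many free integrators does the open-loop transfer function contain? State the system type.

The denominator has 1 factor of s at the origin (free integrator), so this is a Type 1 system.

Type 1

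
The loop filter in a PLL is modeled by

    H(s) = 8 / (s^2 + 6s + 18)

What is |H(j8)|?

|H(j8)| ≈ 0.1203

Substitute s = j8: numerator = 8, denominator = -46 + j48.
|H(j8)| = |8| / |-46 + j48| = 8 / 66.483 ≈ 0.1203.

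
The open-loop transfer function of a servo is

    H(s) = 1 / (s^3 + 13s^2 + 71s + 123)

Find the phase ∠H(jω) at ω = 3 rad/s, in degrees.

∠H(j3) ≈ -88.15°

At s = j3: numerator = 1, denominator = 6 + j186.
∠H = ∠num − ∠den = 0° − (88.152°) = -88.15°.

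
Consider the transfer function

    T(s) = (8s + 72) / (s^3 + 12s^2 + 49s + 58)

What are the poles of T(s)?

The poles are the roots of the denominator s^3 + 12s^2 + 49s + 58 = 0.
Trying s = -2: the polynomial evaluates to 0, so (s + 2) is a factor.
Dividing out leaves s^2 + 10s + 29 = 0.
The quadratic formula then gives s = -5 ± 2j.

s = -5 ± 2j, -2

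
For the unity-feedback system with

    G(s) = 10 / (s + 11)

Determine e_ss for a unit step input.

G(s) has no poles at the origin.
This is a Type 0 system. Kp = lim_{s→0} G(s) = 10/11.
e_ss = 1/(1 + Kp) = 1/(1 + 10/11) = 11/21 ≈ 0.5238.

e_ss = 0.5238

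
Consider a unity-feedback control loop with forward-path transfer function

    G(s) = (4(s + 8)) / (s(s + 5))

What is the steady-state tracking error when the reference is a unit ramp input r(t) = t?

e_ss = 0.1562

G(s) has one pole at the origin.
This is a Type 1 system. Kv = lim_{s→0} s·G(s) = 32/5.
e_ss = 1/Kv = 1/(32/5) = 5/32 ≈ 0.1562.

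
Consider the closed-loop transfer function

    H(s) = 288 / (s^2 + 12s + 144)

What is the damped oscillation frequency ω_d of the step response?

ω_d ≈ 10.39 rad/s

Comparing s^2 + 12s + 144 to s^2 + 2ζωₙs + ωₙ²: ωₙ = 12 rad/s and ζ = 12/(2·12) = 0.5.
ζωₙ = 12/2 = 6, so ω_d = ωₙ√(1−ζ²) = √(ωₙ² − (ζωₙ)²) = √(144 − 6²) = √108 ≈ 10.39 rad/s.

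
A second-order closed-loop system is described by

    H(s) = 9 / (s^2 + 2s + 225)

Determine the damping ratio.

ζ ≈ 0.06667

Compare the denominator to the standard form s^2 + 2ζωₙs + ωₙ².
ωₙ² = 225, so ωₙ = 15 rad/s.
2ζωₙ = 2, so ζ = 2/(2·15) ≈ 0.06667.
With ζ = 0.06667 the response is underdamped.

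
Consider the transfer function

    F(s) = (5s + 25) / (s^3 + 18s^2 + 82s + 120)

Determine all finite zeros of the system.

s = -5

Set the numerator to zero: 5s + 25 = 0, i.e. 5·(s + 5) = 0.
So s = -5.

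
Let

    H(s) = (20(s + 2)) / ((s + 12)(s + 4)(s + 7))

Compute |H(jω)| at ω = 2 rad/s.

Substitute s = j2: numerator = 40 + j40, denominator = 244 + j312.
|H(j2)| = |40 + j40| / |244 + j312| = 56.569 / 396.08 ≈ 0.1428.

|H(j2)| ≈ 0.1428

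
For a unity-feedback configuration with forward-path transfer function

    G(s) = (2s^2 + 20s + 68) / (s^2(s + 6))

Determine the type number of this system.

The denominator has 2 factors of s at the origin (free integrators), so this is a Type 2 system.

Type 2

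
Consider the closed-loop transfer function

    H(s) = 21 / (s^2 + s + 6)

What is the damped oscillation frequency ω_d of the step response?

ω_d ≈ 2.398 rad/s

Comparing s^2 + s + 6 to s^2 + 2ζωₙs + ωₙ²: ωₙ = √6 ≈ 2.449 rad/s and ζ = 1/(2·√6) ≈ 0.2041.
ζωₙ = 1/2 = 0.5, so ω_d = ωₙ√(1−ζ²) = √(ωₙ² − (ζωₙ)²) = √(6 − 0.5²) = √5.75 ≈ 2.398 rad/s.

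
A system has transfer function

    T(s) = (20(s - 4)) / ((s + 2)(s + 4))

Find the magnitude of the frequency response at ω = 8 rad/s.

|T(j8)| ≈ 2.425

Substitute s = j8: numerator = -80 + j160, denominator = -56 + j48.
|T(j8)| = |-80 + j160| / |-56 + j48| = 178.89 / 73.756 ≈ 2.425.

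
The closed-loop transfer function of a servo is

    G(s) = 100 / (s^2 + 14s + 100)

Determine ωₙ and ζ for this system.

Compare the denominator to the standard form s^2 + 2ζωₙs + ωₙ².
ωₙ² = 100, so ωₙ = 10 rad/s.
2ζωₙ = 14, so ζ = 14/(2·10) = 0.7.

ωₙ = 10 rad/s, ζ = 0.7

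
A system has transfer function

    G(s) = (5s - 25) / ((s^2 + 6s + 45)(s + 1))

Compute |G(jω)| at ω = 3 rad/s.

Substitute s = j3: numerator = -25 + j15, denominator = -18 + j126.
|G(j3)| = |-25 + j15| / |-18 + j126| = 29.155 / 127.28 ≈ 0.2291.

|G(j3)| ≈ 0.2291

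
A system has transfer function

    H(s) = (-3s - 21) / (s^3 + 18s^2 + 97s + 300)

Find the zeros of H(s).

s = -7

Set the numerator to zero: -3s - 21 = 0, i.e. -3·(s + 7) = 0.
So s = -7.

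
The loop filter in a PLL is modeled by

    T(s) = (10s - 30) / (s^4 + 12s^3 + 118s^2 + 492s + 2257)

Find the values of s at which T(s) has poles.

s = -1 + 6j, -1 - 6j, -5 + 6j, -5 - 6j

The poles are the roots of the denominator s^4 + 12s^3 + 118s^2 + 492s + 2257 = 0.
No real roots exist; factor into two real quadratics: (s^2 + 2s + 37)(s^2 + 10s + 61) = 0.
Each quadratic gives a conjugate pair via the quadratic formula.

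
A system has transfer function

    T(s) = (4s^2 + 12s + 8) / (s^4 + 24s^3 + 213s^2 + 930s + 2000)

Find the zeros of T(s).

s = -1, -2

Set the numerator to zero: 4s^2 + 12s + 8 = 0, i.e. 4·(s^2 + 3s + 2) = 0.
Factoring: (s + 1)(s + 2) = 0.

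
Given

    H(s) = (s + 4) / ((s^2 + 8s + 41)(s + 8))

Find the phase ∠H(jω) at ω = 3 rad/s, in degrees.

At s = j3: numerator = 4 + j3, denominator = 184 + j288.
∠H = ∠num − ∠den = 36.870° − (57.426°) = -20.56°.

∠H(j3) ≈ -20.56°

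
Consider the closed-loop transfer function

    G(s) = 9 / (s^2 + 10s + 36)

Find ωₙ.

Compare the denominator to the standard form s^2 + 2ζωₙs + ωₙ².
ωₙ² = 36, so ωₙ = 6 rad/s.

ωₙ = 6 rad/s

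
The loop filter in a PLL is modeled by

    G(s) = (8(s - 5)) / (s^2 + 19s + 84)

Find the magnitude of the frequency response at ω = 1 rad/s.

Substitute s = j1: numerator = -40 + j8, denominator = 83 + j19.
|G(j1)| = |-40 + j8| / |83 + j19| = 40.792 / 85.147 ≈ 0.4791.

|G(j1)| ≈ 0.4791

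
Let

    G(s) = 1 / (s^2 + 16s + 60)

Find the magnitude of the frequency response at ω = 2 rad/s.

|G(j2)| ≈ 0.01550

Substitute s = j2: numerator = 1, denominator = 56 + j32.
|G(j2)| = |1| / |56 + j32| = 1 / 64.498 ≈ 0.01550.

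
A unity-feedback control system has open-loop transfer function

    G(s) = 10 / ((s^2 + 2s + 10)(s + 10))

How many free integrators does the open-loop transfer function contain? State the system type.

The denominator has no factor of s at the origin — no free integrator — so this is a Type 0 system.

Type 0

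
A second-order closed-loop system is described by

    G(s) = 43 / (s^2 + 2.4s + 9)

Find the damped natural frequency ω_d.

Comparing s^2 + 2.4s + 9 to s^2 + 2ζωₙs + ωₙ²: ωₙ = 3 rad/s and ζ = 2.4/(2·3) = 0.4.
ζωₙ = 2.4/2 = 1.2, so ω_d = ωₙ√(1−ζ²) = √(ωₙ² − (ζωₙ)²) = √(9 − 1.2²) = √7.56 ≈ 2.750 rad/s.

ω_d ≈ 2.750 rad/s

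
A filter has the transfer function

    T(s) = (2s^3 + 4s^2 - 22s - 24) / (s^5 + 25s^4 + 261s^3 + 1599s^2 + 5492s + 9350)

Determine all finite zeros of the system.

Set the numerator to zero: 2s^3 + 4s^2 - 22s - 24 = 0, i.e. 2·(s^3 + 2s^2 - 11s - 12) = 0.
Factoring: (s + 1)(s - 3)(s + 4) = 0.

s = -1, 3, -4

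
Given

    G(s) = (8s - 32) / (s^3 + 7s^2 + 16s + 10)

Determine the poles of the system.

s = -3 + j, -3 - j, -1

The poles are the roots of the denominator s^3 + 7s^2 + 16s + 10 = 0.
Trying s = -1: the polynomial evaluates to 0, so (s + 1) is a factor.
Dividing out leaves s^2 + 6s + 10 = 0.
The quadratic formula then gives s = -3 ± 1j.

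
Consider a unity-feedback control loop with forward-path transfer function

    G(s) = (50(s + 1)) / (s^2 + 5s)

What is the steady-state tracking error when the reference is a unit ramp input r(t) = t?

e_ss = 0.1000

G(s) has one pole at the origin.
This is a Type 1 system. Kv = lim_{s→0} s·G(s) = 50/5 = 10.
e_ss = 1/Kv = 1/(10) = 1/10 ≈ 0.1000.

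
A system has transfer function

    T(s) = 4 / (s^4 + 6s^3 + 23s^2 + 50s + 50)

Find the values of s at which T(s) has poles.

The poles are the roots of the denominator s^4 + 6s^3 + 23s^2 + 50s + 50 = 0.
No real roots exist; factor into two real quadratics: (s^2 + 2s + 10)(s^2 + 4s + 5) = 0.
Each quadratic gives a conjugate pair via the quadratic formula.

s = -1 ± 3j, -2 ± j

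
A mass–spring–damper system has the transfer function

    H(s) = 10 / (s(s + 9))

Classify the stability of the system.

marginally stable

The poles can be read from the denominator factors: s = 0, -9.
Since the simple pole(s) at s = 0 lie on the jω-axis with none in the right half-plane, the system is marginally stable.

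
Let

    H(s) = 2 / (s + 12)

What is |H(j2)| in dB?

|H(j2)|_dB ≈ -15.7 dB

Substitute s = j2: numerator = 2, denominator = 12 + j2.
|H(j2)| = |2| / |12 + j2| = 2 / 12.166 ≈ 0.1644.
In decibels: 20·log₁₀(0.1644) ≈ -15.7 dB.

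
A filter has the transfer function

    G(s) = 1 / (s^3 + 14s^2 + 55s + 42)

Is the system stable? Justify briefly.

stable

The denominator s^3 + 14s^2 + 55s + 42 factors as (s + 6)(s + 1)(s + 7), giving poles at s = -6, -1, -7.
Since all poles lie strictly in the left half-plane, the system is stable.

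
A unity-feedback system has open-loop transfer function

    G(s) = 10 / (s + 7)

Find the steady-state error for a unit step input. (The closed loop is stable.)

G(s) has no poles at the origin.
This is a Type 0 system. Kp = lim_{s→0} G(s) = 10/7.
e_ss = 1/(1 + Kp) = 1/(1 + 10/7) = 7/17 ≈ 0.4118.

e_ss = 0.4118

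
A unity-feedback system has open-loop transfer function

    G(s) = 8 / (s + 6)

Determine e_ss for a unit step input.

G(s) has no poles at the origin.
This is a Type 0 system. Kp = lim_{s→0} G(s) = 8/6 = 4/3.
e_ss = 1/(1 + Kp) = 1/(1 + 4/3) = 3/7 ≈ 0.4286.

e_ss = 0.4286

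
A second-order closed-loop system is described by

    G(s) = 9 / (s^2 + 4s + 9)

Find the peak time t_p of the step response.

t_p ≈ 1.405 s

Comparing s^2 + 4s + 9 to s^2 + 2ζωₙs + ωₙ²: ωₙ = 3 rad/s and ζ = 4/(2·3) ≈ 0.6667.
ζωₙ = 4/2 = 2, so ω_d = ωₙ√(1−ζ²) = √(ωₙ² − (ζωₙ)²) = √(9 − 2²) = √5 ≈ 2.236 rad/s.
t_p = π/ω_d = π/2.236 ≈ 1.405 s.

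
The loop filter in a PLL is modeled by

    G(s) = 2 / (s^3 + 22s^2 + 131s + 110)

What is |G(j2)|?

Substitute s = j2: numerator = 2, denominator = 22 + j254.
|G(j2)| = |2| / |22 + j254| = 2 / 254.95 ≈ 0.007845.

|G(j2)| ≈ 0.007845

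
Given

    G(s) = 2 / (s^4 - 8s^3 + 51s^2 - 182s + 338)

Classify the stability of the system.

unstable

The denominator s^4 - 8s^3 + 51s^2 - 182s + 338 factors as (s^2 - 2s + 26)(s^2 - 6s + 13), giving poles at s = 1 ± 5j, 3 ± 2j.
Since the pole(s) at s = 1 ± 5j, 3 ± 2j lie in the right half-plane, the system is unstable.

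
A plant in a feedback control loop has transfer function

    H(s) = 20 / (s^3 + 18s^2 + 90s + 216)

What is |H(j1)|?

|H(j1)| ≈ 0.09213

Substitute s = j1: numerator = 20, denominator = 198 + j89.
|H(j1)| = |20| / |198 + j89| = 20 / 217.08 ≈ 0.09213.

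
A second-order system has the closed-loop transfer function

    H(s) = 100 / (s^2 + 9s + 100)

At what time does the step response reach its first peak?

t_p ≈ 0.3518 s

Comparing s^2 + 9s + 100 to s^2 + 2ζωₙs + ωₙ²: ωₙ = 10 rad/s and ζ = 9/(2·10) = 0.45.
ζωₙ = 9/2 = 4.5, so ω_d = ωₙ√(1−ζ²) = √(ωₙ² − (ζωₙ)²) = √(100 − 4.5²) = √79.75 ≈ 8.930 rad/s.
t_p = π/ω_d = π/8.930 ≈ 0.3518 s.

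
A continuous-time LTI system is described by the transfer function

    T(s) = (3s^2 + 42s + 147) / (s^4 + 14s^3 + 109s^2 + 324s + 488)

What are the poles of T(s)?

s = -5 + 6j, -5 - 6j, -2 + 2j, -2 - 2j

The poles are the roots of the denominator s^4 + 14s^3 + 109s^2 + 324s + 488 = 0.
No real roots exist; factor into two real quadratics: (s^2 + 10s + 61)(s^2 + 4s + 8) = 0.
Each quadratic gives a conjugate pair via the quadratic formula.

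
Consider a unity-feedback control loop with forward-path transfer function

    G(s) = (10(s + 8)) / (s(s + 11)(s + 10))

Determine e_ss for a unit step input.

e_ss = 0

G(s) has one pole at the origin.
This is a Type 1 system; for a step input the steady-state error is zero.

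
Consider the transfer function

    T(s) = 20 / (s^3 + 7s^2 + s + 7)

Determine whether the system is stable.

marginally stable

The denominator s^3 + 7s^2 + s + 7 factors as (s^2 + 1)(s + 7), giving poles at s = j, -j, -7.
Since the simple pole(s) at s = ±j lie on the jω-axis with none in the right half-plane, the system is marginally stable.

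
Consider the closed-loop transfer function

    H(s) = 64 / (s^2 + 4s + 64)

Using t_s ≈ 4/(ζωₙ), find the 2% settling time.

Comparing s^2 + 4s + 64 to s^2 + 2ζωₙs + ωₙ²: ωₙ = 8 rad/s and ζ = 4/(2·8) = 0.25.
ζωₙ = 4/2 = 2, so t_s ≈ 4/(ζωₙ) = 4/2 = 2 s.

t_s ≈ 2 s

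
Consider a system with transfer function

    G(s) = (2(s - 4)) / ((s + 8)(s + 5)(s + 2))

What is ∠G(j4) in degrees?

At s = j4: numerator = -8 + j8, denominator = -160 + j200.
∠G = ∠num − ∠den = 135° − (128.66°) = 6.340°.

∠G(j4) ≈ 6.340°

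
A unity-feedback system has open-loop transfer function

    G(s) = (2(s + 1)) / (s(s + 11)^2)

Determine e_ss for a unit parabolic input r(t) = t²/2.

e_ss = ∞

G(s) has one pole at the origin.
This is a Type 1 system; Ka = lim_{s→0} s^2·G(s) = 0, so the steady-state error for a parabola input is infinite.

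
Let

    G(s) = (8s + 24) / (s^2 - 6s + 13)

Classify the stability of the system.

The poles can be read from the denominator factors: s = 3 ± 2j.
Since the pole(s) at s = 3 ± 2j lie in the right half-plane, the system is unstable.

unstable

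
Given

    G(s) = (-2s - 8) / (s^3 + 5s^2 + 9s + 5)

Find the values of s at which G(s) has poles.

s = -2 ± j, -1

The poles are the roots of the denominator s^3 + 5s^2 + 9s + 5 = 0.
Trying s = -1: the polynomial evaluates to 0, so (s + 1) is a factor.
Dividing out leaves s^2 + 4s + 5 = 0.
The quadratic formula then gives s = -2 ± 1j.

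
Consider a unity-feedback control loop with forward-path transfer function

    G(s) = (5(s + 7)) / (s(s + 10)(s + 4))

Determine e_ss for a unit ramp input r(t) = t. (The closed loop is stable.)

e_ss = 1.143

G(s) has one pole at the origin.
This is a Type 1 system. Kv = lim_{s→0} s·G(s) = 35/40 = 7/8.
e_ss = 1/Kv = 1/(7/8) = 8/7 ≈ 1.143.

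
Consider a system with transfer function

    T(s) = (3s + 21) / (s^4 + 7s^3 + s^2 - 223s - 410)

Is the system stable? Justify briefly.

The denominator s^4 + 7s^3 + s^2 - 223s - 410 factors as (s - 5)(s^2 + 10s + 41)(s + 2), giving poles at s = 5, -5 ± 4j, -2.
Since the pole(s) at s = 5 lie in the right half-plane, the system is unstable.

unstable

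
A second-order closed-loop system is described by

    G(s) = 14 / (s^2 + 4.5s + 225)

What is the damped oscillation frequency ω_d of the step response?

Comparing s^2 + 4.5s + 225 to s^2 + 2ζωₙs + ωₙ²: ωₙ = 15 rad/s and ζ = 4.5/(2·15) = 0.15.
ζωₙ = 4.5/2 = 2.25, so ω_d = ωₙ√(1−ζ²) = √(ωₙ² − (ζωₙ)²) = √(225 − 2.25²) = √219.9375 ≈ 14.83 rad/s.

ω_d ≈ 14.83 rad/s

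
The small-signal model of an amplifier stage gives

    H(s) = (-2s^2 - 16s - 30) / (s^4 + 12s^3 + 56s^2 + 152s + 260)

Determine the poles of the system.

s = -5 + j, -5 - j, -1 + 3j, -1 - 3j

The poles are the roots of the denominator s^4 + 12s^3 + 56s^2 + 152s + 260 = 0.
No real roots exist; factor into two real quadratics: (s^2 + 10s + 26)(s^2 + 2s + 10) = 0.
Each quadratic gives a conjugate pair via the quadratic formula.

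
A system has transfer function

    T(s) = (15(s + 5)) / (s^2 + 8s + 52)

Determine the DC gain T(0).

At s = 0 each factor (s + a) contributes a and each (s^2 + bs + c) contributes c.
T(0) = 15·(5) / ((52)) = 75/52 = 75/52.

T(0) = 75/52 ≈ 1.442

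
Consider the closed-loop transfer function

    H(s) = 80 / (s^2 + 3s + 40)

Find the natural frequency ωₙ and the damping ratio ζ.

ωₙ ≈ 6.325 rad/s, ζ ≈ 0.2372

Compare the denominator to the standard form s^2 + 2ζωₙs + ωₙ².
ωₙ² = 40, so ωₙ = √40 ≈ 6.325 rad/s.
2ζωₙ = 3, so ζ = 3/(2·√40) ≈ 0.2372.
With ζ = 0.2372 the response is underdamped.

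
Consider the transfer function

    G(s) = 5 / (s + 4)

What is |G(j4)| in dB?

Substitute s = j4: numerator = 5, denominator = 4 + j4.
|G(j4)| = |5| / |4 + j4| = 5 / 5.6569 ≈ 0.8839.
In decibels: 20·log₁₀(0.8839) ≈ -1.07 dB.

|G(j4)|_dB ≈ -1.07 dB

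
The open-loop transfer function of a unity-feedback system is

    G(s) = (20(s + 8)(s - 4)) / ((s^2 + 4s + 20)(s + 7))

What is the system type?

The denominator has no factor of s at the origin — no free integrator — so this is a Type 0 system.

Type 0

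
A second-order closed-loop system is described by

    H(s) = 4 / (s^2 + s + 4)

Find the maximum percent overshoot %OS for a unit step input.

Comparing s^2 + s + 4 to s^2 + 2ζωₙs + ωₙ²: ωₙ = 2 rad/s and ζ = 1/(2·2) = 0.25.
%OS = 100·exp(−πζ/√(1−ζ²)) = 100·exp(−π·0.25/√(1−0.25²)) ≈ 44.4%.

%OS ≈ 44.4%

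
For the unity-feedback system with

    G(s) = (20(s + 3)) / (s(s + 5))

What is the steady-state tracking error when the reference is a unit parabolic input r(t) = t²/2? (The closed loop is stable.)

G(s) has one pole at the origin.
This is a Type 1 system; Ka = lim_{s→0} s^2·G(s) = 0, so the steady-state error for a parabola input is infinite.

e_ss = ∞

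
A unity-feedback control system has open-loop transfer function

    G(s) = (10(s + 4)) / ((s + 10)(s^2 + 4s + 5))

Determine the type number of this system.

Type 0

The denominator has no factor of s at the origin — no free integrator — so this is a Type 0 system.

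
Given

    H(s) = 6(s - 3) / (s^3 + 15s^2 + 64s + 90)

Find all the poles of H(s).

The poles are the roots of the denominator s^3 + 15s^2 + 64s + 90 = 0.
Trying s = -9: the polynomial evaluates to 0, so (s + 9) is a factor.
Dividing out leaves s^2 + 6s + 10 = 0.
The quadratic formula then gives s = -3 ± 1j.

s = -3 + j, -3 - j, -9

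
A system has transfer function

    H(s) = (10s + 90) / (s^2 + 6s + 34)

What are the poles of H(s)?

s = -3 ± 5j

The poles are the roots of the denominator s^2 + 6s + 34 = 0.
Using the quadratic formula: s = (-6 ± √(-100))/2 = -3 ± 5j.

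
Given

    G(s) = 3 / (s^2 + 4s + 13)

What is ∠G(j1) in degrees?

∠G(j1) ≈ -18.43°

At s = j1: numerator = 3, denominator = 12 + j4.
∠G = ∠num − ∠den = 0° − (18.435°) = -18.43°.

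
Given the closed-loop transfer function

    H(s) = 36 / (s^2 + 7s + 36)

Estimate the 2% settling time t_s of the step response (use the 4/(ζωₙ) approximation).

t_s ≈ 1.143 s

Comparing s^2 + 7s + 36 to s^2 + 2ζωₙs + ωₙ²: ωₙ = 6 rad/s and ζ = 7/(2·6) ≈ 0.5833.
ζωₙ = 7/2 = 3.5, so t_s ≈ 4/(ζωₙ) = 4/3.5 ≈ 1.143 s.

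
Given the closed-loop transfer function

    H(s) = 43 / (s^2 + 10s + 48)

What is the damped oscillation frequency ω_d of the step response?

Comparing s^2 + 10s + 48 to s^2 + 2ζωₙs + ωₙ²: ωₙ = √48 ≈ 6.928 rad/s and ζ = 10/(2·√48) ≈ 0.7217.
ζωₙ = 10/2 = 5, so ω_d = ωₙ√(1−ζ²) = √(ωₙ² − (ζωₙ)²) = √(48 − 5²) = √23 ≈ 4.796 rad/s.

ω_d ≈ 4.796 rad/s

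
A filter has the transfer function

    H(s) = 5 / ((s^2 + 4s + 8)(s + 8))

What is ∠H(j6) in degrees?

∠H(j6) ≈ -176.3°

At s = j6: numerator = 5, denominator = -368 + j24.
∠H = ∠num − ∠den = 0° − (176.27°) = -176.3°.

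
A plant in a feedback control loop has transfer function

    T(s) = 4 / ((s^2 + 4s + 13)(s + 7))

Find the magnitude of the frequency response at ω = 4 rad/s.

|T(j4)| ≈ 0.03048

Substitute s = j4: numerator = 4, denominator = -85 + j100.
|T(j4)| = |4| / |-85 + j100| = 4 / 131.24 ≈ 0.03048.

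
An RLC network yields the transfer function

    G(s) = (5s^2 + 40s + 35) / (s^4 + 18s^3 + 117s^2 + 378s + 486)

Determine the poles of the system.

s = -3 + 3j, -3 - 3j, -3, -9

The poles are the roots of the denominator s^4 + 18s^3 + 117s^2 + 378s + 486 = 0.
Trying s = -3: the polynomial evaluates to 0, so (s + 3) is a factor.
Dividing out leaves s^3 + 15s^2 + 72s + 162 = 0.
This factors further as (s^2 + 6s + 18)(s + 9) = 0.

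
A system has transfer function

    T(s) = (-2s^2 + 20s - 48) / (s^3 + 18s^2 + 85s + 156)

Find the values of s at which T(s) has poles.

s = -3 + 2j, -3 - 2j, -12

The poles are the roots of the denominator s^3 + 18s^2 + 85s + 156 = 0.
Trying s = -12: the polynomial evaluates to 0, so (s + 12) is a factor.
Dividing out leaves s^2 + 6s + 13 = 0.
The quadratic formula then gives s = -3 ± 2j.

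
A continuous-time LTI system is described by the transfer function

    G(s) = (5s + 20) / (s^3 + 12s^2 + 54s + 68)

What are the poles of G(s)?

The poles are the roots of the denominator s^3 + 12s^2 + 54s + 68 = 0.
Trying s = -2: the polynomial evaluates to 0, so (s + 2) is a factor.
Dividing out leaves s^2 + 10s + 34 = 0.
The quadratic formula then gives s = -5 ± 3j.

s = -5 ± 3j, -2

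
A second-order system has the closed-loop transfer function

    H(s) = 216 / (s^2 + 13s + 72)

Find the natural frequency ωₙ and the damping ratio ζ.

ωₙ ≈ 8.485 rad/s, ζ ≈ 0.7660

Compare the denominator to the standard form s^2 + 2ζωₙs + ωₙ².
ωₙ² = 72, so ωₙ = √72 ≈ 8.485 rad/s.
2ζωₙ = 13, so ζ = 13/(2·√72) ≈ 0.7660.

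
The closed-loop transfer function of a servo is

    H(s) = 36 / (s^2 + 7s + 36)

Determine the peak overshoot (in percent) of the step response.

Comparing s^2 + 7s + 36 to s^2 + 2ζωₙs + ωₙ²: ωₙ = 6 rad/s and ζ = 7/(2·6) ≈ 0.5833.
%OS = 100·exp(−πζ/√(1−ζ²)) = 100·exp(−π·0.5833/√(1−0.5833²)) ≈ 10.5%.

%OS ≈ 10.5%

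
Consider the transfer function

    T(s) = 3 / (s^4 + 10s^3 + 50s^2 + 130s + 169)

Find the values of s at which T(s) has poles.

s = -2 ± 3j, -3 ± 2j

The poles are the roots of the denominator s^4 + 10s^3 + 50s^2 + 130s + 169 = 0.
No real roots exist; factor into two real quadratics: (s^2 + 4s + 13)(s^2 + 6s + 13) = 0.
Each quadratic gives a conjugate pair via the quadratic formula.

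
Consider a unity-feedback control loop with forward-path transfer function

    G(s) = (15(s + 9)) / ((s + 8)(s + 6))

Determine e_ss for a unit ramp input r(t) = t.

G(s) has no poles at the origin.
This is a Type 0 system; Kv = lim_{s→0} s·G(s) = 0, so the steady-state error for a ramp input is infinite.

e_ss = ∞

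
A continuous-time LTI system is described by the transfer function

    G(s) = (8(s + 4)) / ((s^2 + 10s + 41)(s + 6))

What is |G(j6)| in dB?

|G(j6)|_dB ≈ -18.9 dB

Substitute s = j6: numerator = 32 + j48, denominator = -330 + j390.
|G(j6)| = |32 + j48| / |-330 + j390| = 57.689 / 510.88 ≈ 0.1129.
In decibels: 20·log₁₀(0.1129) ≈ -18.9 dB.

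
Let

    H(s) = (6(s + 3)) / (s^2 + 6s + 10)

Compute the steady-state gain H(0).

H(0) = 9/5 ≈ 1.800

At s = 0 each factor (s + a) contributes a and each (s^2 + bs + c) contributes c.
H(0) = 6·(3) / ((10)) = 18/10 = 9/5.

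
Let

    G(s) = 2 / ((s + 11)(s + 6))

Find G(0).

At s = 0 each factor (s + a) contributes a and each (s^2 + bs + c) contributes c.
G(0) = 2·1 / ((11) · (6)) = 2/66 = 1/33.

G(0) = 1/33 ≈ 0.03030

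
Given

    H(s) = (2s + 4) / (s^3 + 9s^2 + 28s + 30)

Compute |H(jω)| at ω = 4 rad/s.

|H(j4)| ≈ 0.07231

Substitute s = j4: numerator = 4 + j8, denominator = -114 + j48.
|H(j4)| = |4 + j8| / |-114 + j48| = 8.9443 / 123.69 ≈ 0.07231.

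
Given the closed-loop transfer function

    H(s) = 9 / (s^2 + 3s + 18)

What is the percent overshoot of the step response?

%OS ≈ 30.5%

Comparing s^2 + 3s + 18 to s^2 + 2ζωₙs + ωₙ²: ωₙ = √18 ≈ 4.243 rad/s and ζ = 3/(2·√18) ≈ 0.3536.
%OS = 100·exp(−πζ/√(1−ζ²)) = 100·exp(−π·0.3536/√(1−0.3536²)) ≈ 30.5%.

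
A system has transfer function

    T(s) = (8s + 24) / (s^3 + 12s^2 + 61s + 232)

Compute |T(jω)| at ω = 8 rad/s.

Substitute s = j8: numerator = 24 + j64, denominator = -536 - j24.
|T(j8)| = |24 + j64| / |-536 - j24| = 68.352 / 536.54 ≈ 0.1274.

|T(j8)| ≈ 0.1274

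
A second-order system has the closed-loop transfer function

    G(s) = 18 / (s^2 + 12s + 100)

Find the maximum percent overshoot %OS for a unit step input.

%OS ≈ 9.48%

Comparing s^2 + 12s + 100 to s^2 + 2ζωₙs + ωₙ²: ωₙ = 10 rad/s and ζ = 12/(2·10) = 0.6.
%OS = 100·exp(−πζ/√(1−ζ²)) = 100·exp(−π·0.6/√(1−0.6²)) ≈ 9.48%.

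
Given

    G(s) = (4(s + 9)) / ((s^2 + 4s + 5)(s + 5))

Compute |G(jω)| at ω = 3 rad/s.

Substitute s = j3: numerator = 36 + j12, denominator = -56 + j48.
|G(j3)| = |36 + j12| / |-56 + j48| = 37.947 / 73.756 ≈ 0.5145.

|G(j3)| ≈ 0.5145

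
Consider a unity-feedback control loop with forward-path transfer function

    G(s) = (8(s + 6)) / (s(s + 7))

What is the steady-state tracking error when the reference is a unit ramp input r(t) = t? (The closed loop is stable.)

e_ss = 0.1458

G(s) has one pole at the origin.
This is a Type 1 system. Kv = lim_{s→0} s·G(s) = 48/7.
e_ss = 1/Kv = 1/(48/7) = 7/48 ≈ 0.1458.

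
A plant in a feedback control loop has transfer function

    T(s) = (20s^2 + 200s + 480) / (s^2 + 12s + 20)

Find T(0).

T(0) = 24

Set s = 0: T(0) = (480) / (20) = 24.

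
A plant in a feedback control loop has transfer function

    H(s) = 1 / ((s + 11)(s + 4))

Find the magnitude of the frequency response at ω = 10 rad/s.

Substitute s = j10: numerator = 1, denominator = -56 + j150.
|H(j10)| = |1| / |-56 + j150| = 1 / 160.11 ≈ 0.006246.

|H(j10)| ≈ 0.006246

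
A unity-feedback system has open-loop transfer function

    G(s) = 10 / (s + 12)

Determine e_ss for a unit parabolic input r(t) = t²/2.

e_ss = ∞

G(s) has no poles at the origin.
This is a Type 0 system; Ka = lim_{s→0} s^2·G(s) = 0, so the steady-state error for a parabola input is infinite.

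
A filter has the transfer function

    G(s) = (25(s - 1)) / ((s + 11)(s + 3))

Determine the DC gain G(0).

G(0) = -25/33 ≈ -0.7576

At s = 0 each factor (s + a) contributes a and each (s^2 + bs + c) contributes c.
G(0) = 25·(-1) / ((11) · (3)) = -25/33 = -25/33.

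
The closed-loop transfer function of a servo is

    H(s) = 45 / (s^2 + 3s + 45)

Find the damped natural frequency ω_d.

Comparing s^2 + 3s + 45 to s^2 + 2ζωₙs + ωₙ²: ωₙ = √45 ≈ 6.708 rad/s and ζ = 3/(2·√45) ≈ 0.2236.
ζωₙ = 3/2 = 1.5, so ω_d = ωₙ√(1−ζ²) = √(ωₙ² − (ζωₙ)²) = √(45 − 1.5²) = √42.75 ≈ 6.538 rad/s.

ω_d ≈ 6.538 rad/s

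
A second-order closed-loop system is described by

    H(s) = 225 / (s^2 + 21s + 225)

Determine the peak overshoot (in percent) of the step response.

Comparing s^2 + 21s + 225 to s^2 + 2ζωₙs + ωₙ²: ωₙ = 15 rad/s and ζ = 21/(2·15) = 0.7.
%OS = 100·exp(−πζ/√(1−ζ²)) = 100·exp(−π·0.7/√(1−0.7²)) ≈ 4.60%.

%OS ≈ 4.60%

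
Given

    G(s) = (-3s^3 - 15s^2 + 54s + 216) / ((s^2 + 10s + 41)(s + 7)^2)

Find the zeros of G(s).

s = -3, 4, -6

Set the numerator to zero: -3s^3 - 15s^2 + 54s + 216 = 0, i.e. -3·(s^3 + 5s^2 - 18s - 72) = 0.
Factoring: (s + 3)(s - 4)(s + 6) = 0.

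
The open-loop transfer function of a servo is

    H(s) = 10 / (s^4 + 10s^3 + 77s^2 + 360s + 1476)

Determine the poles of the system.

s = 6j, -6j, -5 + 4j, -5 - 4j

The poles are the roots of the denominator s^4 + 10s^3 + 77s^2 + 360s + 1476 = 0.
No real roots exist; factor into two real quadratics: (s^2 + 36)(s^2 + 10s + 41) = 0.
Each quadratic gives a conjugate pair via the quadratic formula.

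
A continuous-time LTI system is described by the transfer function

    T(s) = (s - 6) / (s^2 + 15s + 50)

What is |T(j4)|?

|T(j4)| ≈ 0.1046

Substitute s = j4: numerator = -6 + j4, denominator = 34 + j60.
|T(j4)| = |-6 + j4| / |34 + j60| = 7.2111 / 68.964 ≈ 0.1046.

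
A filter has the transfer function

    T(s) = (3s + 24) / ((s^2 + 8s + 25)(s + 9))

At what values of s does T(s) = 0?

Set the numerator to zero: 3s + 24 = 0, i.e. 3·(s + 8) = 0.
So s = -8.

s = -8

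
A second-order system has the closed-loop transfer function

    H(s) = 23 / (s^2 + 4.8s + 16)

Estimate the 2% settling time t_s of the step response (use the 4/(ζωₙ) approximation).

Comparing s^2 + 4.8s + 16 to s^2 + 2ζωₙs + ωₙ²: ωₙ = 4 rad/s and ζ = 4.8/(2·4) = 0.6.
ζωₙ = 4.8/2 = 2.4, so t_s ≈ 4/(ζωₙ) = 4/2.4 ≈ 1.667 s.

t_s ≈ 1.667 s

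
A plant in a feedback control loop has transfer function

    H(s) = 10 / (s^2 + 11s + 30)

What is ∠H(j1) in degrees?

∠H(j1) ≈ -20.77°

At s = j1: numerator = 10, denominator = 29 + j11.
∠H = ∠num − ∠den = 0° − (20.772°) = -20.77°.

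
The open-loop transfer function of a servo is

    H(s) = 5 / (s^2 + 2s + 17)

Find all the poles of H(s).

The poles are the roots of the denominator s^2 + 2s + 17 = 0.
Using the quadratic formula: s = (-2 ± √(-64))/2 = -1 ± 4j.

s = -1 + 4j, -1 - 4j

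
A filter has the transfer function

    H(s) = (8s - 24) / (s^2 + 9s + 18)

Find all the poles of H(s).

s = -6, -3

The poles are the roots of the denominator s^2 + 9s + 18 = 0.
Factoring: (s + 6)(s + 3) = 0, so s = -6 and s = -3.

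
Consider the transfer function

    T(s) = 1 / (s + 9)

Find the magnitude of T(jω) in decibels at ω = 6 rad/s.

|T(j6)|_dB ≈ -20.7 dB

Substitute s = j6: numerator = 1, denominator = 9 + j6.
|T(j6)| = |1| / |9 + j6| = 1 / 10.817 ≈ 0.09245.
In decibels: 20·log₁₀(0.09245) ≈ -20.7 dB.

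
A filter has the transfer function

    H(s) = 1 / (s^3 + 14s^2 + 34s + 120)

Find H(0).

Set s = 0: H(0) = (1) / (120) = 1/120.

H(0) = 1/120 ≈ 0.008333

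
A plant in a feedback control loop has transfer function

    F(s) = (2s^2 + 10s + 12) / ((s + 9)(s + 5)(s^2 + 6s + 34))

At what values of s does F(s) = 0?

Set the numerator to zero: 2s^2 + 10s + 12 = 0, i.e. 2·(s^2 + 5s + 6) = 0.
Factoring: (s + 3)(s + 2) = 0.

s = -3, -2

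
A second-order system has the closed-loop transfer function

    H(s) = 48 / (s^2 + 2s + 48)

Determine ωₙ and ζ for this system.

ωₙ ≈ 6.928 rad/s, ζ ≈ 0.1443

Compare the denominator to the standard form s^2 + 2ζωₙs + ωₙ².
ωₙ² = 48, so ωₙ = √48 ≈ 6.928 rad/s.
2ζωₙ = 2, so ζ = 2/(2·√48) ≈ 0.1443.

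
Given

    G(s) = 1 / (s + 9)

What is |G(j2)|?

Substitute s = j2: numerator = 1, denominator = 9 + j2.
|G(j2)| = |1| / |9 + j2| = 1 / 9.2195 ≈ 0.1085.

|G(j2)| ≈ 0.1085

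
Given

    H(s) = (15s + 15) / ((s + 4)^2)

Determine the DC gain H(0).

H(0) = 15/16 ≈ 0.9375

Set s = 0: H(0) = (15) / (16) = 15/16.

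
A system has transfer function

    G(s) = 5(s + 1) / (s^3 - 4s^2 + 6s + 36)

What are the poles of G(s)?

The poles are the roots of the denominator s^3 - 4s^2 + 6s + 36 = 0.
Trying s = -2: the polynomial evaluates to 0, so (s + 2) is a factor.
Dividing out leaves s^2 - 6s + 18 = 0.
The quadratic formula then gives s = 3 ± 3j.

s = 3 + 3j, 3 - 3j, -2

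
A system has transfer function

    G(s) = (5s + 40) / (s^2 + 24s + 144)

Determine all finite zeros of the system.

Set the numerator to zero: 5s + 40 = 0, i.e. 5·(s + 8) = 0.
So s = -8.

s = -8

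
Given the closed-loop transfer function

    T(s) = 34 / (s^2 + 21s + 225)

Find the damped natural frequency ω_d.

Comparing s^2 + 21s + 225 to s^2 + 2ζωₙs + ωₙ²: ωₙ = 15 rad/s and ζ = 21/(2·15) = 0.7.
ζωₙ = 21/2 = 10.5, so ω_d = ωₙ√(1−ζ²) = √(ωₙ² − (ζωₙ)²) = √(225 − 10.5²) = √114.75 ≈ 10.71 rad/s.

ω_d ≈ 10.71 rad/s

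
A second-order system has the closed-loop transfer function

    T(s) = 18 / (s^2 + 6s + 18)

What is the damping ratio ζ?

ζ ≈ 0.7071

Compare the denominator to the standard form s^2 + 2ζωₙs + ωₙ².
ωₙ² = 18, so ωₙ = √18 ≈ 4.243 rad/s.
2ζωₙ = 6, so ζ = 6/(2·√18) ≈ 0.7071.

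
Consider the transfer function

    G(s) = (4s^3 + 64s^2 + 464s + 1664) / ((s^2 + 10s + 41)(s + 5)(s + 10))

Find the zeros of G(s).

Set the numerator to zero: 4s^3 + 64s^2 + 464s + 1664 = 0, i.e. 4·(s^3 + 16s^2 + 116s + 416) = 0.
Factoring: (s^2 + 8s + 52)(s + 8) = 0.

s = -4 + 6j, -4 - 6j, -8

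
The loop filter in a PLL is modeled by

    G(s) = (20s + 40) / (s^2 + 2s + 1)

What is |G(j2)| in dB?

|G(j2)|_dB ≈ 21.1 dB

Substitute s = j2: numerator = 40 + j40, denominator = -3 + j4.
|G(j2)| = |40 + j40| / |-3 + j4| = 56.569 / 5 ≈ 11.31.
In decibels: 20·log₁₀(11.31) ≈ 21.1 dB.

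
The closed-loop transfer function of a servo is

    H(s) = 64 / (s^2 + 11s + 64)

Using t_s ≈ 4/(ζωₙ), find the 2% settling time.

t_s ≈ 0.7273 s

Comparing s^2 + 11s + 64 to s^2 + 2ζωₙs + ωₙ²: ωₙ = 8 rad/s and ζ = 11/(2·8) = 0.6875.
ζωₙ = 11/2 = 5.5, so t_s ≈ 4/(ζωₙ) = 4/5.5 ≈ 0.7273 s.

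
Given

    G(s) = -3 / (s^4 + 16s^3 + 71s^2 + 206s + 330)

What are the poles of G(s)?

s = -1 + 3j, -1 - 3j, -11, -3

The poles are the roots of the denominator s^4 + 16s^3 + 71s^2 + 206s + 330 = 0.
Trying s = -11: the polynomial evaluates to 0, so (s + 11) is a factor.
Dividing out leaves s^3 + 5s^2 + 16s + 30 = 0.
This factors further as (s^2 + 2s + 10)(s + 3) = 0.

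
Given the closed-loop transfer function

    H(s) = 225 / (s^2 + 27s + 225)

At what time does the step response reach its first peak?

Comparing s^2 + 27s + 225 to s^2 + 2ζωₙs + ωₙ²: ωₙ = 15 rad/s and ζ = 27/(2·15) = 0.9.
ζωₙ = 27/2 = 13.5, so ω_d = ωₙ√(1−ζ²) = √(ωₙ² − (ζωₙ)²) = √(225 − 13.5²) = √42.75 ≈ 6.538 rad/s.
t_p = π/ω_d = π/6.538 ≈ 0.4805 s.

t_p ≈ 0.4805 s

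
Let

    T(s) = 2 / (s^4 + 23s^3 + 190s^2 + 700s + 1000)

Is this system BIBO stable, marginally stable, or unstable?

The denominator s^4 + 23s^3 + 190s^2 + 700s + 1000 factors as (s + 5)(s^2 + 8s + 20)(s + 10), giving poles at s = -5, -4 ± 2j, -10.
Since all poles lie strictly in the left half-plane, the system is stable.

stable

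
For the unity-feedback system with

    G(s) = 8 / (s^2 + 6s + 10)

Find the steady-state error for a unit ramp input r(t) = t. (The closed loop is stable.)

G(s) has no poles at the origin.
This is a Type 0 system; Kv = lim_{s→0} s·G(s) = 0, so the steady-state error for a ramp input is infinite.

e_ss = ∞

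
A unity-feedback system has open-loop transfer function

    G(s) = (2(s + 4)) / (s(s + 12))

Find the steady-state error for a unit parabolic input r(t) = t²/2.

e_ss = ∞

G(s) has one pole at the origin.
This is a Type 1 system; Ka = lim_{s→0} s^2·G(s) = 0, so the steady-state error for a parabola input is infinite.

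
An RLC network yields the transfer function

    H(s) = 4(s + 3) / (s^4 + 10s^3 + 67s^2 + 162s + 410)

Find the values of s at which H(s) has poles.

The poles are the roots of the denominator s^4 + 10s^3 + 67s^2 + 162s + 410 = 0.
No real roots exist; factor into two real quadratics: (s^2 + 8s + 41)(s^2 + 2s + 10) = 0.
Each quadratic gives a conjugate pair via the quadratic formula.

s = -4 ± 5j, -1 ± 3j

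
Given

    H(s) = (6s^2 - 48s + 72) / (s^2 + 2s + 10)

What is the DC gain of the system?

H(0) = 36/5 ≈ 7.200

Set s = 0: H(0) = (72) / (10) = 36/5.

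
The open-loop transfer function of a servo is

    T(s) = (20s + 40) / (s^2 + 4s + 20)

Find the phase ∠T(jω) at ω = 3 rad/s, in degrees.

At s = j3: numerator = 40 + j60, denominator = 11 + j12.
∠T = ∠num − ∠den = 56.310° − (47.490°) = 8.820°.

∠T(j3) ≈ 8.820°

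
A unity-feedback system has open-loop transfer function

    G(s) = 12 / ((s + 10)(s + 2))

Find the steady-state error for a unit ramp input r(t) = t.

e_ss = ∞

G(s) has no poles at the origin.
This is a Type 0 system; Kv = lim_{s→0} s·G(s) = 0, so the steady-state error for a ramp input is infinite.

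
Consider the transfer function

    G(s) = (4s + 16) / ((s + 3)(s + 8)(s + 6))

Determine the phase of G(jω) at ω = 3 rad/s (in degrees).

At s = j3: numerator = 16 + j12, denominator = -9 + j243.
∠G = ∠num − ∠den = 36.870° − (92.121°) = -55.25°.

∠G(j3) ≈ -55.25°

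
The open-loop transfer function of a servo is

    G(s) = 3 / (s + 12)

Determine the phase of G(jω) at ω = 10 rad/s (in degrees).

∠G(j10) ≈ -39.81°

At s = j10: numerator = 3, denominator = 12 + j10.
∠G = ∠num − ∠den = 0° − (39.806°) = -39.81°.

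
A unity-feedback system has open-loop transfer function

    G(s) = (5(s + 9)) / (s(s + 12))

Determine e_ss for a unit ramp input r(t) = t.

G(s) has one pole at the origin.
This is a Type 1 system. Kv = lim_{s→0} s·G(s) = 45/12 = 15/4.
e_ss = 1/Kv = 1/(15/4) = 4/15 ≈ 0.2667.

e_ss = 0.2667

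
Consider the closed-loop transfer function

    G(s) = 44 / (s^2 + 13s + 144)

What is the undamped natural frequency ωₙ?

Compare the denominator to the standard form s^2 + 2ζωₙs + ωₙ².
ωₙ² = 144, so ωₙ = 12 rad/s.

ωₙ = 12 rad/s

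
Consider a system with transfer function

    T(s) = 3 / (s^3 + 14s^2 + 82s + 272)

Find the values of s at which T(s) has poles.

s = -8, -3 + 5j, -3 - 5j

The poles are the roots of the denominator s^3 + 14s^2 + 82s + 272 = 0.
Trying s = -8: the polynomial evaluates to 0, so (s + 8) is a factor.
Dividing out leaves s^2 + 6s + 34 = 0.
The quadratic formula then gives s = -3 ± 5j.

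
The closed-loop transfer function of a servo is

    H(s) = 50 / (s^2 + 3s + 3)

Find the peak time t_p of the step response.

t_p ≈ 3.628 s

Comparing s^2 + 3s + 3 to s^2 + 2ζωₙs + ωₙ²: ωₙ = √3 ≈ 1.732 rad/s and ζ = 3/(2·√3) ≈ 0.8660.
ζωₙ = 3/2 = 1.5, so ω_d = ωₙ√(1−ζ²) = √(ωₙ² − (ζωₙ)²) = √(3 − 1.5²) = √0.75 ≈ 0.8660 rad/s.
t_p = π/ω_d = π/0.8660 ≈ 3.628 s.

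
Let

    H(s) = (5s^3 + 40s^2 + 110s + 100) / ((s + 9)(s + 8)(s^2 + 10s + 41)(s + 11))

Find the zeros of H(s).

Set the numerator to zero: 5s^3 + 40s^2 + 110s + 100 = 0, i.e. 5·(s^3 + 8s^2 + 22s + 20) = 0.
Factoring: (s^2 + 6s + 10)(s + 2) = 0.

s = -3 ± j, -2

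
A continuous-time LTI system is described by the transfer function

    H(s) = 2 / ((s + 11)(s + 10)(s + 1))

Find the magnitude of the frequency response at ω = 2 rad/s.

Substitute s = j2: numerator = 2, denominator = 22 + j254.
|H(j2)| = |2| / |22 + j254| = 2 / 254.95 ≈ 0.007845.

|H(j2)| ≈ 0.007845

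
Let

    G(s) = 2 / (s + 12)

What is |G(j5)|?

Substitute s = j5: numerator = 2, denominator = 12 + j5.
|G(j5)| = |2| / |12 + j5| = 2 / 13 ≈ 0.1538.

|G(j5)| ≈ 0.1538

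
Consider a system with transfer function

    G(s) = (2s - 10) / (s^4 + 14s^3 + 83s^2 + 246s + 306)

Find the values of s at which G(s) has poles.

The poles are the roots of the denominator s^4 + 14s^3 + 83s^2 + 246s + 306 = 0.
No real roots exist; factor into two real quadratics: (s^2 + 6s + 18)(s^2 + 8s + 17) = 0.
Each quadratic gives a conjugate pair via the quadratic formula.

s = -3 + 3j, -3 - 3j, -4 + j, -4 - j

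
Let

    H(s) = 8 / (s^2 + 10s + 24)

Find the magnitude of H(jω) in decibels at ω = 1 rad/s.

Substitute s = j1: numerator = 8, denominator = 23 + j10.
|H(j1)| = |8| / |23 + j10| = 8 / 25.080 ≈ 0.3190.
In decibels: 20·log₁₀(0.3190) ≈ -9.92 dB.

|H(j1)|_dB ≈ -9.92 dB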